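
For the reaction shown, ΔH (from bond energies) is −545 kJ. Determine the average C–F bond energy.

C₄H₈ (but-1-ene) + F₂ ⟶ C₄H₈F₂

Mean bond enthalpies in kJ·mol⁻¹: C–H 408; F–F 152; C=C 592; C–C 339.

Let D be the C–F bond energy.
Σ(broken) = 2×339 + 8×408 + 1×592 + 1×152 = 4686
Σ(formed) = 3×339 + 2×D + 8×408 = 4281 + 2D
ΔH = Σ(broken) − Σ(formed) = (4686) − (4281 + 2D) = +405 − 2D
Setting this equal to −545 kJ gives 2D = 950, so D = 475 kJ/mol.

D(C–F) ≈ 475 kJ/mol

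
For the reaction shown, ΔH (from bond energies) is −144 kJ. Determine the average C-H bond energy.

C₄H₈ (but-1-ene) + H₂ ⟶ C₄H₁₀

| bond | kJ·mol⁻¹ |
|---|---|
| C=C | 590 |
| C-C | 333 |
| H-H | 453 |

D(C-H) ≈ 427 kJ/mol

Let D be the C-H bond energy.
Σ(broken) = 2×333 + 8×D + 1×590 + 1×453 = 1709 + 8D
Σ(formed) = 3×333 + 10×D = 999 + 10D
ΔH = Σ(broken) − Σ(formed) = (1709 + 8D) − (999 + 10D) = +710 − 2D
Setting this equal to −144 kJ gives 2D = 854, so D = 427 kJ/mol.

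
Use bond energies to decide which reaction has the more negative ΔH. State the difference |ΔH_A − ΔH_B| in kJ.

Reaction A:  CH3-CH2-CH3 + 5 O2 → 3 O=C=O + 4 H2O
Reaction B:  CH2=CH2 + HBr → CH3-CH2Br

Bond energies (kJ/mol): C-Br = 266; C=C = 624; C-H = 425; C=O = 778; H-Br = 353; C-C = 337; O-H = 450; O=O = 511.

Reaction A:
  Bonds broken (reactants):
    C-C: 2 × 337 = 674
    C-H: 8 × 425 = 3400
    O=O: 5 × 511 = 2555
    Σ(broken) = 6629 kJ
  Bonds formed (products):
    C=O: 6 × 778 = 4668
    O-H: 8 × 450 = 3600
    Σ(formed) = 8268 kJ
  ΔH_A = 6629 − 8268 = −1639 kJ
Reaction B:
  Bonds broken (reactants):
    C-H: 4 × 425 = 1700
    C=C: 1 × 624 = 624
    H-Br: 1 × 353 = 353
    Σ(broken) = 2677 kJ
  Bonds formed (products):
    C-Br: 1 × 266 = 266
    C-C: 1 × 337 = 337
    C-H: 5 × 425 = 2125
    Σ(formed) = 2728 kJ
  ΔH_B = 2677 − 2728 = −51 kJ
ΔH_A − ΔH_B = −1588 kJ, so reaction A has the more negative ΔH; |ΔH_A − ΔH_B| = 1588 kJ.

Reaction A, by 1588 kJ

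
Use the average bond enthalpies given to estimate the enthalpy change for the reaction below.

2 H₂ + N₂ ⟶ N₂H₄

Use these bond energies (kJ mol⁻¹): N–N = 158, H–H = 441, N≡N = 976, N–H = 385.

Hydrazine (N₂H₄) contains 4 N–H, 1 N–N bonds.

ΔH ≈ +160 kJ

Bonds broken (reactants):
  H–H: 2 × 441 = 882
  N≡N: 1 × 976 = 976
  Σ(broken) = 1858 kJ
Bonds formed (products):
  N–H: 4 × 385 = 1540
  N–N: 1 × 158 = 158
  Σ(formed) = 1698 kJ
ΔH = Σ(broken) − Σ(formed) = 1858 − 1698 = +160 kJ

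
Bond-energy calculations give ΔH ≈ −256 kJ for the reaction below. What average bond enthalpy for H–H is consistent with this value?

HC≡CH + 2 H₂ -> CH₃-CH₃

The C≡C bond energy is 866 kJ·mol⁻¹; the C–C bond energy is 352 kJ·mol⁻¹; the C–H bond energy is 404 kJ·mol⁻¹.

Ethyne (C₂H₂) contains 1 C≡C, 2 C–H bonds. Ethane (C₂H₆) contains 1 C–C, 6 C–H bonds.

D(H–H) ≈ 423 kJ/mol

Let D be the H–H bond energy.
Σ(broken) = 1×866 + 2×404 + 2×D = 1674 + 2D
Σ(formed) = 1×352 + 6×404 = 2776
ΔH = Σ(broken) − Σ(formed) = (1674 + 2D) − (2776) = −1102 + 2D
Setting this equal to −256 kJ gives 2D = 846, so D = 423 kJ/mol.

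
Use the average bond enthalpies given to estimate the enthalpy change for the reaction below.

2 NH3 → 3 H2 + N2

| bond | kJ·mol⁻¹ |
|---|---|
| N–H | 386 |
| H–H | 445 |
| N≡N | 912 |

ΔH ≈ +69 kJ

Bonds broken (reactants):
  N–H: 6 × 386 = 2316
  Σ(broken) = 2316 kJ
Bonds formed (products):
  H–H: 3 × 445 = 1335
  N≡N: 1 × 912 = 912
  Σ(formed) = 2247 kJ
ΔH = Σ(broken) − Σ(formed) = 2316 − 2247 = +69 kJ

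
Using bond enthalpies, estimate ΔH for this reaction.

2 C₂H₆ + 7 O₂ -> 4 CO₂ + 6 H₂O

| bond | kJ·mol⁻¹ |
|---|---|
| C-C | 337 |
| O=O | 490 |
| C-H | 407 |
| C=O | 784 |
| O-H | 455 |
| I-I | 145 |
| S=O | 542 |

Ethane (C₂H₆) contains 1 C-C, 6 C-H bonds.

Bonds broken (reactants):
  C-C: 2 × 337 = 674
  C-H: 12 × 407 = 4884
  O=O: 7 × 490 = 3430
  Σ(broken) = 8988 kJ
Bonds formed (products):
  C=O: 8 × 784 = 6272
  O-H: 12 × 455 = 5460
  Σ(formed) = 11732 kJ
ΔH = Σ(broken) − Σ(formed) = 8988 − 11732 = −2744 kJ

ΔH ≈ −2744 kJ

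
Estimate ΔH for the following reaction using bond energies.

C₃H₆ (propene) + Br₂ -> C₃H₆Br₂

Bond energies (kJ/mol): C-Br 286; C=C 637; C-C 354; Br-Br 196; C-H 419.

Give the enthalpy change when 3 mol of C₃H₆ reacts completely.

ΔH = −279 kJ

Bonds broken (reactants):
  Br-Br: 1 × 196 = 196
  C-C: 1 × 354 = 354
  C-H: 6 × 419 = 2514
  C=C: 1 × 637 = 637
  Σ(broken) = 3701 kJ
Bonds formed (products):
  C-Br: 2 × 286 = 572
  C-C: 2 × 354 = 708
  C-H: 6 × 419 = 2514
  Σ(formed) = 3794 kJ
ΔH = Σ(broken) − Σ(formed) = 3701 − 3794 = −93 kJ
For 3× the reaction as written: 3 × (−93) = −279 kJ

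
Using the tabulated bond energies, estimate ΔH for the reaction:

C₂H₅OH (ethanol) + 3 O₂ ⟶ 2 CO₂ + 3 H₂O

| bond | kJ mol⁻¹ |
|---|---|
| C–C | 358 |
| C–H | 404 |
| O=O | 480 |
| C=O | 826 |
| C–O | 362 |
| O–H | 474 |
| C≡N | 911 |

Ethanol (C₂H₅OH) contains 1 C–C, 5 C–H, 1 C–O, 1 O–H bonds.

Bonds broken (reactants):
  C–C: 1 × 358 = 358
  C–H: 5 × 404 = 2020
  C–O: 1 × 362 = 362
  O–H: 1 × 474 = 474
  O=O: 3 × 480 = 1440
  Σ(broken) = 4654 kJ
Bonds formed (products):
  C=O: 4 × 826 = 3304
  O–H: 6 × 474 = 2844
  Σ(formed) = 6148 kJ
ΔH = Σ(broken) − Σ(formed) = 4654 − 6148 = −1494 kJ

ΔH ≈ −1494 kJ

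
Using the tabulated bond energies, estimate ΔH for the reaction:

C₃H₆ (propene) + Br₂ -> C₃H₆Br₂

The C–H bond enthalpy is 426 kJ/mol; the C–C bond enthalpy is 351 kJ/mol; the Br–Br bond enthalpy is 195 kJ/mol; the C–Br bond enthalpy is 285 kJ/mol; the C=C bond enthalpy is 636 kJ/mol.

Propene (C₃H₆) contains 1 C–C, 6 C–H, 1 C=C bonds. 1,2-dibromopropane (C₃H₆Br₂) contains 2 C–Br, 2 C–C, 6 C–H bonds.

ΔH ≈ −90 kJ

Bonds broken (reactants):
  Br–Br: 1 × 195 = 195
  C–C: 1 × 351 = 351
  C–H: 6 × 426 = 2556
  C=C: 1 × 636 = 636
  Σ(broken) = 3738 kJ
Bonds formed (products):
  C–Br: 2 × 285 = 570
  C–C: 2 × 351 = 702
  C–H: 6 × 426 = 2556
  Σ(formed) = 3828 kJ
ΔH = Σ(broken) − Σ(formed) = 3738 − 3828 = −90 kJ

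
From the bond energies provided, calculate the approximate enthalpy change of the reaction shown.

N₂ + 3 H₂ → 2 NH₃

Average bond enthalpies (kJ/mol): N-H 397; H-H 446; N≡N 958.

ΔH ≈ −86 kJ

Bonds broken (reactants):
  H-H: 3 × 446 = 1338
  N≡N: 1 × 958 = 958
  Σ(broken) = 2296 kJ
Bonds formed (products):
  N-H: 6 × 397 = 2382
  Σ(formed) = 2382 kJ
ΔH = Σ(broken) − Σ(formed) = 2296 − 2382 = −86 kJ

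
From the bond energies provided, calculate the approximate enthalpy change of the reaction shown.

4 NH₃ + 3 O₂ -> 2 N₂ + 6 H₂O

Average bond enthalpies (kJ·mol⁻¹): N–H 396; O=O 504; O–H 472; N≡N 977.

Bonds broken (reactants):
  N–H: 12 × 396 = 4752
  O=O: 3 × 504 = 1512
  Σ(broken) = 6264 kJ
Bonds formed (products):
  N≡N: 2 × 977 = 1954
  O–H: 12 × 472 = 5664
  Σ(formed) = 7618 kJ
ΔH = Σ(broken) − Σ(formed) = 6264 − 7618 = −1354 kJ

ΔH ≈ −1354 kJ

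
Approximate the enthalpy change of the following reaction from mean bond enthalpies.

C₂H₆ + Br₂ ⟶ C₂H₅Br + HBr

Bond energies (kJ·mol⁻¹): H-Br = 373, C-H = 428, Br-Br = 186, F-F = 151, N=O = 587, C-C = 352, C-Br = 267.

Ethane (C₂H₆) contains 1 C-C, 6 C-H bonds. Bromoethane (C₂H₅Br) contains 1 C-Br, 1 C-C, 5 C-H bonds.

Bonds broken (reactants):
  Br-Br: 1 × 186 = 186
  C-C: 1 × 352 = 352
  C-H: 6 × 428 = 2568
  Σ(broken) = 3106 kJ
Bonds formed (products):
  C-Br: 1 × 267 = 267
  C-C: 1 × 352 = 352
  C-H: 5 × 428 = 2140
  H-Br: 1 × 373 = 373
  Σ(formed) = 3132 kJ
ΔH = Σ(broken) − Σ(formed) = 3106 − 3132 = −26 kJ

ΔH ≈ −26 kJ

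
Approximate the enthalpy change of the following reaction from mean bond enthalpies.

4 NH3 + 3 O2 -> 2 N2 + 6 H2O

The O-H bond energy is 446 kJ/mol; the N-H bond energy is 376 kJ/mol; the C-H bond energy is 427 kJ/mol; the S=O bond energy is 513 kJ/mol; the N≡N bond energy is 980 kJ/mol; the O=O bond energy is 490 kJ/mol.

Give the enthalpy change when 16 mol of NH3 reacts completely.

ΔH = −5320 kJ

Bonds broken (reactants):
  N-H: 12 × 376 = 4512
  O=O: 3 × 490 = 1470
  Σ(broken) = 5982 kJ
Bonds formed (products):
  N≡N: 2 × 980 = 1960
  O-H: 12 × 446 = 5352
  Σ(formed) = 7312 kJ
ΔH = Σ(broken) − Σ(formed) = 5982 − 7312 = −1330 kJ
For 4× the reaction as written: 4 × (−1330) = −5320 kJ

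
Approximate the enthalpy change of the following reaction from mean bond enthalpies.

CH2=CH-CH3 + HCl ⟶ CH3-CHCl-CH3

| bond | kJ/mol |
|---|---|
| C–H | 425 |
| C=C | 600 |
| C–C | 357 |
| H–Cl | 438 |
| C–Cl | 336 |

ΔH ≈ −80 kJ

Bonds broken (reactants):
  C–C: 1 × 357 = 357
  C–H: 6 × 425 = 2550
  C=C: 1 × 600 = 600
  H–Cl: 1 × 438 = 438
  Σ(broken) = 3945 kJ
Bonds formed (products):
  C–C: 2 × 357 = 714
  C–Cl: 1 × 336 = 336
  C–H: 7 × 425 = 2975
  Σ(formed) = 4025 kJ
ΔH = Σ(broken) − Σ(formed) = 3945 − 4025 = −80 kJ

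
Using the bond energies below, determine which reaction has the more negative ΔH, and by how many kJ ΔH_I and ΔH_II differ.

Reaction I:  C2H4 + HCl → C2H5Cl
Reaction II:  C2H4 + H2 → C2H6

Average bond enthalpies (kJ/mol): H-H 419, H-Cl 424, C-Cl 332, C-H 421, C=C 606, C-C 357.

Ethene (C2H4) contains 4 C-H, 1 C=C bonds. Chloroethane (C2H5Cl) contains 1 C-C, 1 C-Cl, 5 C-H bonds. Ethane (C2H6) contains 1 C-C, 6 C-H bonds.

Reaction I:
  Bonds broken (reactants):
    C-H: 4 × 421 = 1684
    C=C: 1 × 606 = 606
    H-Cl: 1 × 424 = 424
    Σ(broken) = 2714 kJ
  Bonds formed (products):
    C-C: 1 × 357 = 357
    C-Cl: 1 × 332 = 332
    C-H: 5 × 421 = 2105
    Σ(formed) = 2794 kJ
  ΔH_I = 2714 − 2794 = −80 kJ
Reaction II:
  Bonds broken (reactants):
    C-H: 4 × 421 = 1684
    C=C: 1 × 606 = 606
    H-H: 1 × 419 = 419
    Σ(broken) = 2709 kJ
  Bonds formed (products):
    C-C: 1 × 357 = 357
    C-H: 6 × 421 = 2526
    Σ(formed) = 2883 kJ
  ΔH_II = 2709 − 2883 = −174 kJ
ΔH_I − ΔH_II = +94 kJ, so reaction II has the more negative ΔH; |ΔH_I − ΔH_II| = 94 kJ.

Reaction II, by 94 kJ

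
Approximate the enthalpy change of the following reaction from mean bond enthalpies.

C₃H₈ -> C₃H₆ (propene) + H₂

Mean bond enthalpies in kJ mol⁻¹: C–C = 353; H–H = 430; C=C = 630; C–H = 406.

ΔH ≈ +105 kJ

Bonds broken (reactants):
  C–C: 2 × 353 = 706
  C–H: 8 × 406 = 3248
  Σ(broken) = 3954 kJ
Bonds formed (products):
  C–C: 1 × 353 = 353
  C–H: 6 × 406 = 2436
  C=C: 1 × 630 = 630
  H–H: 1 × 430 = 430
  Σ(formed) = 3849 kJ
ΔH = Σ(broken) − Σ(formed) = 3954 − 3849 = +105 kJ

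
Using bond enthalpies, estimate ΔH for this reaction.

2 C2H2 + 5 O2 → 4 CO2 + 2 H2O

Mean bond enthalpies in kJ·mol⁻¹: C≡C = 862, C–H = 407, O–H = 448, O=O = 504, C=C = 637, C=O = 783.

Bonds broken (reactants):
  C≡C: 2 × 862 = 1724
  C–H: 4 × 407 = 1628
  O=O: 5 × 504 = 2520
  Σ(broken) = 5872 kJ
Bonds formed (products):
  C=O: 8 × 783 = 6264
  O–H: 4 × 448 = 1792
  Σ(formed) = 8056 kJ
ΔH = Σ(broken) − Σ(formed) = 5872 − 8056 = −2184 kJ

ΔH ≈ −2184 kJ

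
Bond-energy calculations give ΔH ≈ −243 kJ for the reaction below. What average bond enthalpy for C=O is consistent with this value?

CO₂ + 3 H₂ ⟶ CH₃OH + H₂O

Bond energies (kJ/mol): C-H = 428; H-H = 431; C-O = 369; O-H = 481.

D(C=O) ≈ 780 kJ/mol

Let D be the C=O bond energy.
Σ(broken) = 2×D + 3×431 = 1293 + 2D
Σ(formed) = 3×428 + 1×369 + 3×481 = 3096
ΔH = Σ(broken) − Σ(formed) = (1293 + 2D) − (3096) = −1803 + 2D
Setting this equal to −243 kJ gives 2D = 1560, so D = 780 kJ/mol.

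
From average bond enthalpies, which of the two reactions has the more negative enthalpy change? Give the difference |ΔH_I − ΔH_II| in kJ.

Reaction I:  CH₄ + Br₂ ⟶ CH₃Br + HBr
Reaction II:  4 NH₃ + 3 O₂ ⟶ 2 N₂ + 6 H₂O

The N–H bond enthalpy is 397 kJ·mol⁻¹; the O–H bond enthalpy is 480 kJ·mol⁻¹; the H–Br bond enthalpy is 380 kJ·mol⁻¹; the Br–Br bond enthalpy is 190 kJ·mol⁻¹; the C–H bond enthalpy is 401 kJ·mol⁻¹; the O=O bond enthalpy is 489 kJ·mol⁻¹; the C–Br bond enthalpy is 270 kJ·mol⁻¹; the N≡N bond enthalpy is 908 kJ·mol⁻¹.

Reaction I:
  Bonds broken (reactants):
    Br–Br: 1 × 190 = 190
    C–H: 4 × 401 = 1604
    Σ(broken) = 1794 kJ
  Bonds formed (products):
    C–Br: 1 × 270 = 270
    C–H: 3 × 401 = 1203
    H–Br: 1 × 380 = 380
    Σ(formed) = 1853 kJ
  ΔH_I = 1794 − 1853 = −59 kJ
Reaction II:
  Bonds broken (reactants):
    N–H: 12 × 397 = 4764
    O=O: 3 × 489 = 1467
    Σ(broken) = 6231 kJ
  Bonds formed (products):
    N≡N: 2 × 908 = 1816
    O–H: 12 × 480 = 5760
    Σ(formed) = 7576 kJ
  ΔH_II = 6231 − 7576 = −1345 kJ
ΔH_I − ΔH_II = +1286 kJ, so reaction II has the more negative ΔH; |ΔH_I − ΔH_II| = 1286 kJ.

Reaction II, by 1286 kJ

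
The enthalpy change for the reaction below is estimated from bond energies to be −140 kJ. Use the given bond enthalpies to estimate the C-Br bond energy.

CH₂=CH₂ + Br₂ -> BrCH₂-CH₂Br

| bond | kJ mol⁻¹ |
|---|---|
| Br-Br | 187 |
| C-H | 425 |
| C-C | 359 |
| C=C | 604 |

Let D be the C-Br bond energy.
Σ(broken) = 1×187 + 4×425 + 1×604 = 2491
Σ(formed) = 2×D + 1×359 + 4×425 = 2059 + 2D
ΔH = Σ(broken) − Σ(formed) = (2491) − (2059 + 2D) = +432 − 2D
Setting this equal to −140 kJ gives 2D = 572, so D = 286 kJ/mol.

D(C-Br) ≈ 286 kJ/mol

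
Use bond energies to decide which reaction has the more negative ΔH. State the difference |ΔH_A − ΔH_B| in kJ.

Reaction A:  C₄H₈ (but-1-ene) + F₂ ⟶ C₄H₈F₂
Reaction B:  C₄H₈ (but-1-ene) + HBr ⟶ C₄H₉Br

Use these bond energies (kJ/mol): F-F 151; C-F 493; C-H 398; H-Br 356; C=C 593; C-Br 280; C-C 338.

Reaction A:
  Bonds broken (reactants):
    C-C: 2 × 338 = 676
    C-H: 8 × 398 = 3184
    C=C: 1 × 593 = 593
    F-F: 1 × 151 = 151
    Σ(broken) = 4604 kJ
  Bonds formed (products):
    C-C: 3 × 338 = 1014
    C-F: 2 × 493 = 986
    C-H: 8 × 398 = 3184
    Σ(formed) = 5184 kJ
  ΔH_A = 4604 − 5184 = −580 kJ
Reaction B:
  Bonds broken (reactants):
    C-C: 2 × 338 = 676
    C-H: 8 × 398 = 3184
    C=C: 1 × 593 = 593
    H-Br: 1 × 356 = 356
    Σ(broken) = 4809 kJ
  Bonds formed (products):
    C-Br: 1 × 280 = 280
    C-C: 3 × 338 = 1014
    C-H: 9 × 398 = 3582
    Σ(formed) = 4876 kJ
  ΔH_B = 4809 − 4876 = −67 kJ
ΔH_A − ΔH_B = −513 kJ, so reaction A has the more negative ΔH; |ΔH_A − ΔH_B| = 513 kJ.

Reaction A, by 513 kJ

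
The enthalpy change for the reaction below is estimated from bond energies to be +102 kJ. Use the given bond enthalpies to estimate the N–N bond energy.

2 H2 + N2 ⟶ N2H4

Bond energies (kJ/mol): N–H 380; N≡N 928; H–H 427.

Let D be the N–N bond energy.
Σ(broken) = 2×427 + 1×928 = 1782
Σ(formed) = 4×380 + 1×D = 1520 + D
ΔH = Σ(broken) − Σ(formed) = (1782) − (1520 + D) = +262 − D
Setting this equal to +102 kJ gives D = 160 kJ/mol.

D(N–N) ≈ 160 kJ/mol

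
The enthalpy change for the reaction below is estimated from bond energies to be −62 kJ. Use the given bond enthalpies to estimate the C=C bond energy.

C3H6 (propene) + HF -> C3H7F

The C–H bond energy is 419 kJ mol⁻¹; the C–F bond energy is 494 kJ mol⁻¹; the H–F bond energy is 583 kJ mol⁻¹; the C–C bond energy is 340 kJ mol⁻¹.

D(C=C) ≈ 608 kJ/mol

Let D be the C=C bond energy.
Σ(broken) = 1×340 + 6×419 + 1×D + 1×583 = 3437 + D
Σ(formed) = 2×340 + 1×494 + 7×419 = 4107
ΔH = Σ(broken) − Σ(formed) = (3437 + D) − (4107) = −670 + D
Setting this equal to −62 kJ gives D = 608 kJ/mol.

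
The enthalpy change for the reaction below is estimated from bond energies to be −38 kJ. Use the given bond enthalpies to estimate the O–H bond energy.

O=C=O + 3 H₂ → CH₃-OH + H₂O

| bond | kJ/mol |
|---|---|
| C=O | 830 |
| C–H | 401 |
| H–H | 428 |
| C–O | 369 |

D(O–H) ≈ 470 kJ/mol

Let D be the O–H bond energy.
Σ(broken) = 2×830 + 3×428 = 2944
Σ(formed) = 3×401 + 1×369 + 3×D = 1572 + 3D
ΔH = Σ(broken) − Σ(formed) = (2944) − (1572 + 3D) = +1372 − 3D
Setting this equal to −38 kJ gives 3D = 1410, so D = 470 kJ/mol.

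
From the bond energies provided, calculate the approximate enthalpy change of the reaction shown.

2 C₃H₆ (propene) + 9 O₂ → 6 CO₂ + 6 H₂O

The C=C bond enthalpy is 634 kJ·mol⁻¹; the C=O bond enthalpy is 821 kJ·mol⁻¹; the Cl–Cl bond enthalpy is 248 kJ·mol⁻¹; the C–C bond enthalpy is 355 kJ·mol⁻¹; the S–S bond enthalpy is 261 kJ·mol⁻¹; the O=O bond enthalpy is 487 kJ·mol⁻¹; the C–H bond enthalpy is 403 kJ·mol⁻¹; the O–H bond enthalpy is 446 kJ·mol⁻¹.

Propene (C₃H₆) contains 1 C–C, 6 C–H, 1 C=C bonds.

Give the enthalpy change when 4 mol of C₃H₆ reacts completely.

Bonds broken (reactants):
  C–C: 2 × 355 = 710
  C–H: 12 × 403 = 4836
  C=C: 2 × 634 = 1268
  O=O: 9 × 487 = 4383
  Σ(broken) = 11197 kJ
Bonds formed (products):
  C=O: 12 × 821 = 9852
  O–H: 12 × 446 = 5352
  Σ(formed) = 15204 kJ
ΔH = Σ(broken) − Σ(formed) = 11197 − 15204 = −4007 kJ
For 2× the reaction as written: 2 × (−4007) = −8014 kJ

ΔH = −8014 kJ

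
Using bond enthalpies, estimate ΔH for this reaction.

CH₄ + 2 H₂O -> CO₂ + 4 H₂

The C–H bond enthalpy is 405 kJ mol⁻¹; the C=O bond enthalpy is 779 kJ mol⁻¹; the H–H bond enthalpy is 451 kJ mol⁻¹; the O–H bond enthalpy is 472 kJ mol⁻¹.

Bonds broken (reactants):
  C–H: 4 × 405 = 1620
  O–H: 4 × 472 = 1888
  Σ(broken) = 3508 kJ
Bonds formed (products):
  C=O: 2 × 779 = 1558
  H–H: 4 × 451 = 1804
  Σ(formed) = 3362 kJ
ΔH = Σ(broken) − Σ(formed) = 3508 − 3362 = +146 kJ

ΔH ≈ +146 kJ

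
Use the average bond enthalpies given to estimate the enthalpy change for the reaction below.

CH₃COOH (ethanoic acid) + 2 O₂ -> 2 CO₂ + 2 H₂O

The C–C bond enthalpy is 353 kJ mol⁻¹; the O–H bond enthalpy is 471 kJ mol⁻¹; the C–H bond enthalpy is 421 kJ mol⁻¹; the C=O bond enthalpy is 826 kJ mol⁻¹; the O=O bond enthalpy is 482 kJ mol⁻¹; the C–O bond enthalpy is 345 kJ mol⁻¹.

ΔH ≈ −966 kJ

Bonds broken (reactants):
  C–C: 1 × 353 = 353
  C–H: 3 × 421 = 1263
  C–O: 1 × 345 = 345
  C=O: 1 × 826 = 826
  O–H: 1 × 471 = 471
  O=O: 2 × 482 = 964
  Σ(broken) = 4222 kJ
Bonds formed (products):
  C=O: 4 × 826 = 3304
  O–H: 4 × 471 = 1884
  Σ(formed) = 5188 kJ
ΔH = Σ(broken) − Σ(formed) = 4222 − 5188 = −966 kJ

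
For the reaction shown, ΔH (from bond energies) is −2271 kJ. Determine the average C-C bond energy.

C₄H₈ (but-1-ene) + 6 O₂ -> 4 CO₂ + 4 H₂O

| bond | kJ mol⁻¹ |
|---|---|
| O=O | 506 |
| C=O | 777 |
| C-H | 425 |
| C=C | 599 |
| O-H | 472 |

D(C-C) ≈ 343 kJ/mol

Let D be the C-C bond energy.
Σ(broken) = 2×D + 8×425 + 1×599 + 6×506 = 7035 + 2D
Σ(formed) = 8×777 + 8×472 = 9992
ΔH = Σ(broken) − Σ(formed) = (7035 + 2D) − (9992) = −2957 + 2D
Setting this equal to −2271 kJ gives 2D = 686, so D = 343 kJ/mol.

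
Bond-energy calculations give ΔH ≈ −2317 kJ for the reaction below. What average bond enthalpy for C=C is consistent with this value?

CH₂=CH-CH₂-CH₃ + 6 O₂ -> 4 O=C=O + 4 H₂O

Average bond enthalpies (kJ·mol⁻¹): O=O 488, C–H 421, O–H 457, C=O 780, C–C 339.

D(C=C) ≈ 605 kJ/mol

Let D be the C=C bond energy.
Σ(broken) = 2×339 + 8×421 + 1×D + 6×488 = 6974 + D
Σ(formed) = 8×780 + 8×457 = 9896
ΔH = Σ(broken) − Σ(formed) = (6974 + D) − (9896) = −2922 + D
Setting this equal to −2317 kJ gives D = 605 kJ/mol.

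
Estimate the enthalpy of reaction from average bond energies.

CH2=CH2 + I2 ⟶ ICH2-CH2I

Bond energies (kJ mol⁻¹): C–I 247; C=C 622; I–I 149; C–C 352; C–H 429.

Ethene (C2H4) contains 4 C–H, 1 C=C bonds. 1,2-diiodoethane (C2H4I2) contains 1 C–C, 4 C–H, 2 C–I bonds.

Bonds broken (reactants):
  C–H: 4 × 429 = 1716
  C=C: 1 × 622 = 622
  I–I: 1 × 149 = 149
  Σ(broken) = 2487 kJ
Bonds formed (products):
  C–C: 1 × 352 = 352
  C–H: 4 × 429 = 1716
  C–I: 2 × 247 = 494
  Σ(formed) = 2562 kJ
ΔH = Σ(broken) − Σ(formed) = 2487 − 2562 = −75 kJ

ΔH ≈ −75 kJ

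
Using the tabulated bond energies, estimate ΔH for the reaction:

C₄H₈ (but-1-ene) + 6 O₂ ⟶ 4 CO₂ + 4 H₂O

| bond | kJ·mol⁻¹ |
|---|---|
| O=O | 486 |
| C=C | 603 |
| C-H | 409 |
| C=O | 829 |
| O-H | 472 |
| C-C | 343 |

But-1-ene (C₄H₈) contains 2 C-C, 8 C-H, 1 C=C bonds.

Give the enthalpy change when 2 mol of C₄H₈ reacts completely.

ΔH = −5862 kJ

Bonds broken (reactants):
  C-C: 2 × 343 = 686
  C-H: 8 × 409 = 3272
  C=C: 1 × 603 = 603
  O=O: 6 × 486 = 2916
  Σ(broken) = 7477 kJ
Bonds formed (products):
  C=O: 8 × 829 = 6632
  O-H: 8 × 472 = 3776
  Σ(formed) = 10408 kJ
ΔH = Σ(broken) − Σ(formed) = 7477 − 10408 = −2931 kJ
For 2× the reaction as written: 2 × (−2931) = −5862 kJ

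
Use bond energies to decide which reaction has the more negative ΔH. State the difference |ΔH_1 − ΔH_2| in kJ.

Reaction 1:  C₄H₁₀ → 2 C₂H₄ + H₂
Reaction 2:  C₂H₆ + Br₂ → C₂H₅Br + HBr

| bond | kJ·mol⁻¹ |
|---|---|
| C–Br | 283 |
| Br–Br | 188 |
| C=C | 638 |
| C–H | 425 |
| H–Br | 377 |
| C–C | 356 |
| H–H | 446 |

Reaction 2, by 243 kJ

Reaction 1:
  Bonds broken (reactants):
    C–C: 3 × 356 = 1068
    C–H: 10 × 425 = 4250
    Σ(broken) = 5318 kJ
  Bonds formed (products):
    C–H: 8 × 425 = 3400
    C=C: 2 × 638 = 1276
    H–H: 1 × 446 = 446
    Σ(formed) = 5122 kJ
  ΔH_1 = 5318 − 5122 = +196 kJ
Reaction 2:
  Bonds broken (reactants):
    Br–Br: 1 × 188 = 188
    C–C: 1 × 356 = 356
    C–H: 6 × 425 = 2550
    Σ(broken) = 3094 kJ
  Bonds formed (products):
    C–Br: 1 × 283 = 283
    C–C: 1 × 356 = 356
    C–H: 5 × 425 = 2125
    H–Br: 1 × 377 = 377
    Σ(formed) = 3141 kJ
  ΔH_2 = 3094 − 3141 = −47 kJ
ΔH_1 − ΔH_2 = +243 kJ, so reaction 2 has the more negative ΔH; |ΔH_1 − ΔH_2| = 243 kJ.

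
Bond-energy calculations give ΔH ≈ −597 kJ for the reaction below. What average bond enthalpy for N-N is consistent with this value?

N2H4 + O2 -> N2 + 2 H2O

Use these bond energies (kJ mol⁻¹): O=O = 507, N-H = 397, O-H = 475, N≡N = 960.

Let D be the N-N bond energy.
Σ(broken) = 4×397 + 1×D + 1×507 = 2095 + D
Σ(formed) = 1×960 + 4×475 = 2860
ΔH = Σ(broken) − Σ(formed) = (2095 + D) − (2860) = −765 + D
Setting this equal to −597 kJ gives D = 168 kJ/mol.

D(N-N) ≈ 168 kJ/mol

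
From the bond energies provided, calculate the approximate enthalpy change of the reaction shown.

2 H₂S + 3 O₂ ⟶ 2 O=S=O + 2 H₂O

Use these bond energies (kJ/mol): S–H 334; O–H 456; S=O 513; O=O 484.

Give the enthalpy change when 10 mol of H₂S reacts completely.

ΔH = −5440 kJ

Bonds broken (reactants):
  O=O: 3 × 484 = 1452
  S–H: 4 × 334 = 1336
  Σ(broken) = 2788 kJ
Bonds formed (products):
  O–H: 4 × 456 = 1824
  S=O: 4 × 513 = 2052
  Σ(formed) = 3876 kJ
ΔH = Σ(broken) − Σ(formed) = 2788 − 3876 = −1088 kJ
For 5× the reaction as written: 5 × (−1088) = −5440 kJ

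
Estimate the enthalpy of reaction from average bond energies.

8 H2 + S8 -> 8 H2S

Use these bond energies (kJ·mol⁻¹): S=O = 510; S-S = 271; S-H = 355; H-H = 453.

ΔH ≈ +112 kJ

Bonds broken (reactants):
  H-H: 8 × 453 = 3624
  S-S: 8 × 271 = 2168
  Σ(broken) = 5792 kJ
Bonds formed (products):
  S-H: 16 × 355 = 5680
  Σ(formed) = 5680 kJ
ΔH = Σ(broken) − Σ(formed) = 5792 − 5680 = +112 kJ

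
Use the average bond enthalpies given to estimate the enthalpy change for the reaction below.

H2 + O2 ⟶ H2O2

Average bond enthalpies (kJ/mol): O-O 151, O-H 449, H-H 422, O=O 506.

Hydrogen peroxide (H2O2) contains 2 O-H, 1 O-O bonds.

Bonds broken (reactants):
  H-H: 1 × 422 = 422
  O=O: 1 × 506 = 506
  Σ(broken) = 928 kJ
Bonds formed (products):
  O-H: 2 × 449 = 898
  O-O: 1 × 151 = 151
  Σ(formed) = 1049 kJ
ΔH = Σ(broken) − Σ(formed) = 928 − 1049 = −121 kJ

ΔH ≈ −121 kJ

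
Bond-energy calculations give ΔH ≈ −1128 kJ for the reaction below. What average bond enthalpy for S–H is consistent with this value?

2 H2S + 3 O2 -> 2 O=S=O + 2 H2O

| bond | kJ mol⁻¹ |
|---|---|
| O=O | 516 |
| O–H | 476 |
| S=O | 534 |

D(S–H) ≈ 341 kJ/mol

Let D be the S–H bond energy.
Σ(broken) = 3×516 + 4×D = 1548 + 4D
Σ(formed) = 4×476 + 4×534 = 4040
ΔH = Σ(broken) − Σ(formed) = (1548 + 4D) − (4040) = −2492 + 4D
Setting this equal to −1128 kJ gives 4D = 1364, so D = 341 kJ/mol.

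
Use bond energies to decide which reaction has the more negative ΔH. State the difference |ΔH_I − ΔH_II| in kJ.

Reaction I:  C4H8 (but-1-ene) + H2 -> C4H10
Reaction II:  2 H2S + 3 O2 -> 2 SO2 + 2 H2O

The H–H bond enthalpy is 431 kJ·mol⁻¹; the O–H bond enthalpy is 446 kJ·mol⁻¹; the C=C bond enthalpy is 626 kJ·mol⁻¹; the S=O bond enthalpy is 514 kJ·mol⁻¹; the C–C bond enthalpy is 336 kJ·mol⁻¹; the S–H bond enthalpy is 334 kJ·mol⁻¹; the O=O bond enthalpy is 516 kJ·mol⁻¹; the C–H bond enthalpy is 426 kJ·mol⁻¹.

Reaction II, by 825 kJ

Reaction I:
  Bonds broken (reactants):
    C–C: 2 × 336 = 672
    C–H: 8 × 426 = 3408
    C=C: 1 × 626 = 626
    H–H: 1 × 431 = 431
    Σ(broken) = 5137 kJ
  Bonds formed (products):
    C–C: 3 × 336 = 1008
    C–H: 10 × 426 = 4260
    Σ(formed) = 5268 kJ
  ΔH_I = 5137 − 5268 = −131 kJ
Reaction II:
  Bonds broken (reactants):
    O=O: 3 × 516 = 1548
    S–H: 4 × 334 = 1336
    Σ(broken) = 2884 kJ
  Bonds formed (products):
    O–H: 4 × 446 = 1784
    S=O: 4 × 514 = 2056
    Σ(formed) = 3840 kJ
  ΔH_II = 2884 − 3840 = −956 kJ
ΔH_I − ΔH_II = +825 kJ, so reaction II has the more negative ΔH; |ΔH_I − ΔH_II| = 825 kJ.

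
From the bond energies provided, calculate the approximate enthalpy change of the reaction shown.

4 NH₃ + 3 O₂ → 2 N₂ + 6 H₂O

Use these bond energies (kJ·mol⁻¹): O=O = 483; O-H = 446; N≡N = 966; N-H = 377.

Bonds broken (reactants):
  N-H: 12 × 377 = 4524
  O=O: 3 × 483 = 1449
  Σ(broken) = 5973 kJ
Bonds formed (products):
  N≡N: 2 × 966 = 1932
  O-H: 12 × 446 = 5352
  Σ(formed) = 7284 kJ
ΔH = Σ(broken) − Σ(formed) = 5973 − 7284 = −1311 kJ

ΔH ≈ −1311 kJ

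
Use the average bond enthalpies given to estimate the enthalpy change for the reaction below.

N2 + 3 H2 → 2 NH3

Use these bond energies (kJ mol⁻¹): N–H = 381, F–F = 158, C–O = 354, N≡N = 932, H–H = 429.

ΔH ≈ −67 kJ

Bonds broken (reactants):
  H–H: 3 × 429 = 1287
  N≡N: 1 × 932 = 932
  Σ(broken) = 2219 kJ
Bonds formed (products):
  N–H: 6 × 381 = 2286
  Σ(formed) = 2286 kJ
ΔH = Σ(broken) − Σ(formed) = 2219 − 2286 = −67 kJ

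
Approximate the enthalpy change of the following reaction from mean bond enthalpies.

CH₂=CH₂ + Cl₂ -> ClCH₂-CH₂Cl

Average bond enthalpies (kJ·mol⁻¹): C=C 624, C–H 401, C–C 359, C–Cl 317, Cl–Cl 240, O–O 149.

Bonds broken (reactants):
  C–H: 4 × 401 = 1604
  C=C: 1 × 624 = 624
  Cl–Cl: 1 × 240 = 240
  Σ(broken) = 2468 kJ
Bonds formed (products):
  C–C: 1 × 359 = 359
  C–Cl: 2 × 317 = 634
  C–H: 4 × 401 = 1604
  Σ(formed) = 2597 kJ
ΔH = Σ(broken) − Σ(formed) = 2468 − 2597 = −129 kJ

ΔH ≈ −129 kJ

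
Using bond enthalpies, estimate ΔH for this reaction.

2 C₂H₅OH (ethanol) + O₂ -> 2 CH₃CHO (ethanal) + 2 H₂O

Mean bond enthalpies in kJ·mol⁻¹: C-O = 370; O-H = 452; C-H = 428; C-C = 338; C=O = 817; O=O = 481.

ΔH ≈ −461 kJ

Bonds broken (reactants):
  C-C: 2 × 338 = 676
  C-H: 10 × 428 = 4280
  C-O: 2 × 370 = 740
  O-H: 2 × 452 = 904
  O=O: 1 × 481 = 481
  Σ(broken) = 7081 kJ
Bonds formed (products):
  C-C: 2 × 338 = 676
  C-H: 8 × 428 = 3424
  C=O: 2 × 817 = 1634
  O-H: 4 × 452 = 1808
  Σ(formed) = 7542 kJ
ΔH = Σ(broken) − Σ(formed) = 7081 − 7542 = −461 kJ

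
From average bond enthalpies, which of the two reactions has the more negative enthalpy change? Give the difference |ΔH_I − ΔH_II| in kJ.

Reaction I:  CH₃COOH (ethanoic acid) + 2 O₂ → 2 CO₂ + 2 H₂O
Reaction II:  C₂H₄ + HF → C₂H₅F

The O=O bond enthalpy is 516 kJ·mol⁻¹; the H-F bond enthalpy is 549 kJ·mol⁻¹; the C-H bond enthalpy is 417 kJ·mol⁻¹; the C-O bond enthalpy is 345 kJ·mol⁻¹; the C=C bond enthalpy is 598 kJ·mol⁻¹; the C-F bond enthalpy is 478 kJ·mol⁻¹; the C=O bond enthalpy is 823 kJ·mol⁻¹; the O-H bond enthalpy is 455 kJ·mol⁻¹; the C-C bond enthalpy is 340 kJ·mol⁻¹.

Reaction I:
  Bonds broken (reactants):
    C-C: 1 × 340 = 340
    C-H: 3 × 417 = 1251
    C-O: 1 × 345 = 345
    C=O: 1 × 823 = 823
    O-H: 1 × 455 = 455
    O=O: 2 × 516 = 1032
    Σ(broken) = 4246 kJ
  Bonds formed (products):
    C=O: 4 × 823 = 3292
    O-H: 4 × 455 = 1820
    Σ(formed) = 5112 kJ
  ΔH_I = 4246 − 5112 = −866 kJ
Reaction II:
  Bonds broken (reactants):
    C-H: 4 × 417 = 1668
    C=C: 1 × 598 = 598
    H-F: 1 × 549 = 549
    Σ(broken) = 2815 kJ
  Bonds formed (products):
    C-C: 1 × 340 = 340
    C-F: 1 × 478 = 478
    C-H: 5 × 417 = 2085
    Σ(formed) = 2903 kJ
  ΔH_II = 2815 − 2903 = −88 kJ
ΔH_I − ΔH_II = −778 kJ, so reaction I has the more negative ΔH; |ΔH_I − ΔH_II| = 778 kJ.

Reaction I, by 778 kJ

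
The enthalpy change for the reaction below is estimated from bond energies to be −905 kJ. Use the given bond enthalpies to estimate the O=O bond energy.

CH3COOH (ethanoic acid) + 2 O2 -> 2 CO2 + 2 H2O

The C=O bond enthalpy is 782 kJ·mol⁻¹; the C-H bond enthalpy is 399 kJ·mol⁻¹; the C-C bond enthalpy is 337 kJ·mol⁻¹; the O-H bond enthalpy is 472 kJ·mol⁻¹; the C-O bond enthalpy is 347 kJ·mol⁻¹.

D(O=O) ≈ 488 kJ/mol

Let D be the O=O bond energy.
Σ(broken) = 1×337 + 3×399 + 1×347 + 1×782 + 1×472 + 2×D = 3135 + 2D
Σ(formed) = 4×782 + 4×472 = 5016
ΔH = Σ(broken) − Σ(formed) = (3135 + 2D) − (5016) = −1881 + 2D
Setting this equal to −905 kJ gives 2D = 976, so D = 488 kJ/mol.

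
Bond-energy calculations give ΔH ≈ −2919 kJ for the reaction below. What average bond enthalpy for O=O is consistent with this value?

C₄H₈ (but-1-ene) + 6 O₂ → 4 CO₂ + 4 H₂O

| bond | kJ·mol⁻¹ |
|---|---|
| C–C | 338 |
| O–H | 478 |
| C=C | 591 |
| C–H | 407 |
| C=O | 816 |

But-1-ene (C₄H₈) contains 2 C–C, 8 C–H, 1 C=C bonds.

D(O=O) ≈ 485 kJ/mol

Let D be the O=O bond energy.
Σ(broken) = 2×338 + 8×407 + 1×591 + 6×D = 4523 + 6D
Σ(formed) = 8×816 + 8×478 = 10352
ΔH = Σ(broken) − Σ(formed) = (4523 + 6D) − (10352) = −5829 + 6D
Setting this equal to −2919 kJ gives 6D = 2910, so D = 485 kJ/mol.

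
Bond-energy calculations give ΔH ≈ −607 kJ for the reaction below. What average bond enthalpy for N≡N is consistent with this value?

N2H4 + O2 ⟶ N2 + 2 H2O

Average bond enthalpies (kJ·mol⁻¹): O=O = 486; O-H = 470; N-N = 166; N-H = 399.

Let D be the N≡N bond energy.
Σ(broken) = 4×399 + 1×166 + 1×486 = 2248
Σ(formed) = 1×D + 4×470 = 1880 + D
ΔH = Σ(broken) − Σ(formed) = (2248) − (1880 + D) = +368 − D
Setting this equal to −607 kJ gives D = 975 kJ/mol.

D(N≡N) ≈ 975 kJ/mol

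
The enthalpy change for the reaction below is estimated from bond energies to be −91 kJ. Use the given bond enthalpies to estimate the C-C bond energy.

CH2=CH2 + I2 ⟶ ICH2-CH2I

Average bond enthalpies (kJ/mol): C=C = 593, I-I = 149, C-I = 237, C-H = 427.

Let D be the C-C bond energy.
Σ(broken) = 4×427 + 1×593 + 1×149 = 2450
Σ(formed) = 1×D + 4×427 + 2×237 = 2182 + D
ΔH = Σ(broken) − Σ(formed) = (2450) − (2182 + D) = +268 − D
Setting this equal to −91 kJ gives D = 359 kJ/mol.

D(C-C) ≈ 359 kJ/mol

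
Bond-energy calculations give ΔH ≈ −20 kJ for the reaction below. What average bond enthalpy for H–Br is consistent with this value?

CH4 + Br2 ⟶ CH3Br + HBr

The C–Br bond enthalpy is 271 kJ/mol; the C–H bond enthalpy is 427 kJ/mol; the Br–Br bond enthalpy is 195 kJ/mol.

D(H–Br) ≈ 371 kJ/mol

Let D be the H–Br bond energy.
Σ(broken) = 1×195 + 4×427 = 1903
Σ(formed) = 1×271 + 3×427 + 1×D = 1552 + D
ΔH = Σ(broken) − Σ(formed) = (1903) − (1552 + D) = +351 − D
Setting this equal to −20 kJ gives D = 371 kJ/mol.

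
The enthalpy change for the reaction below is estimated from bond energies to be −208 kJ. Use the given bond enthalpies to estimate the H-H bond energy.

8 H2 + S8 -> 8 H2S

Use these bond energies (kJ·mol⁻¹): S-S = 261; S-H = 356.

D(H-H) ≈ 425 kJ/mol

Let D be the H-H bond energy.
Σ(broken) = 8×D + 8×261 = 2088 + 8D
Σ(formed) = 16×356 = 5696
ΔH = Σ(broken) − Σ(formed) = (2088 + 8D) − (5696) = −3608 + 8D
Setting this equal to −208 kJ gives 8D = 3400, so D = 425 kJ/mol.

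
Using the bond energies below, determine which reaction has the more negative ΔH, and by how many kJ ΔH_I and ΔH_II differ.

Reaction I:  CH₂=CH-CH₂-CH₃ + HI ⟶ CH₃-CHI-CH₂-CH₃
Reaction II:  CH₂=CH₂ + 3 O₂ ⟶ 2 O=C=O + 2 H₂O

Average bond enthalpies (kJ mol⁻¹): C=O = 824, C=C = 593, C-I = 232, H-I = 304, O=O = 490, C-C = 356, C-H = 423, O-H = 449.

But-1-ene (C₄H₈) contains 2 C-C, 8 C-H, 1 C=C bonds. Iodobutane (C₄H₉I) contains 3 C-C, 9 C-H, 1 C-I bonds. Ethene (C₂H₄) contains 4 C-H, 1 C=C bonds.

Reaction I:
  Bonds broken (reactants):
    C-C: 2 × 356 = 712
    C-H: 8 × 423 = 3384
    C=C: 1 × 593 = 593
    H-I: 1 × 304 = 304
    Σ(broken) = 4993 kJ
  Bonds formed (products):
    C-C: 3 × 356 = 1068
    C-H: 9 × 423 = 3807
    C-I: 1 × 232 = 232
    Σ(formed) = 5107 kJ
  ΔH_I = 4993 − 5107 = −114 kJ
Reaction II:
  Bonds broken (reactants):
    C-H: 4 × 423 = 1692
    C=C: 1 × 593 = 593
    O=O: 3 × 490 = 1470
    Σ(broken) = 3755 kJ
  Bonds formed (products):
    C=O: 4 × 824 = 3296
    O-H: 4 × 449 = 1796
    Σ(formed) = 5092 kJ
  ΔH_II = 3755 − 5092 = −1337 kJ
ΔH_I − ΔH_II = +1223 kJ, so reaction II has the more negative ΔH; |ΔH_I − ΔH_II| = 1223 kJ.

Reaction II, by 1223 kJ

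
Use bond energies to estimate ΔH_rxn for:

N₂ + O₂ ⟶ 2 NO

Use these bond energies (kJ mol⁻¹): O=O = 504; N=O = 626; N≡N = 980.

Bonds broken (reactants):
  N≡N: 1 × 980 = 980
  O=O: 1 × 504 = 504
  Σ(broken) = 1484 kJ
Bonds formed (products):
  N=O: 2 × 626 = 1252
  Σ(formed) = 1252 kJ
ΔH = Σ(broken) − Σ(formed) = 1484 − 1252 = +232 kJ

ΔH ≈ +232 kJ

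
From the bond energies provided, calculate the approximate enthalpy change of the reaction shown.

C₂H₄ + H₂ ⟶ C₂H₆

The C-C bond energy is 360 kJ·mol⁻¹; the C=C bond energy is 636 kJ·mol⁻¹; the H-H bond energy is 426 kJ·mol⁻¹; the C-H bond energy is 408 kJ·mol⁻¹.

Bonds broken (reactants):
  C-H: 4 × 408 = 1632
  C=C: 1 × 636 = 636
  H-H: 1 × 426 = 426
  Σ(broken) = 2694 kJ
Bonds formed (products):
  C-C: 1 × 360 = 360
  C-H: 6 × 408 = 2448
  Σ(formed) = 2808 kJ
ΔH = Σ(broken) − Σ(formed) = 2694 − 2808 = −114 kJ

ΔH ≈ −114 kJ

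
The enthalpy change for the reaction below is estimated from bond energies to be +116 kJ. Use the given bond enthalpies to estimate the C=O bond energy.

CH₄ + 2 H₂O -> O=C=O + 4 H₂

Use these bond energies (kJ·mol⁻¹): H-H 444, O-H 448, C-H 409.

D(C=O) ≈ 768 kJ/mol

Let D be the C=O bond energy.
Σ(broken) = 4×409 + 4×448 = 3428
Σ(formed) = 2×D + 4×444 = 1776 + 2D
ΔH = Σ(broken) − Σ(formed) = (3428) − (1776 + 2D) = +1652 − 2D
Setting this equal to +116 kJ gives 2D = 1536, so D = 768 kJ/mol.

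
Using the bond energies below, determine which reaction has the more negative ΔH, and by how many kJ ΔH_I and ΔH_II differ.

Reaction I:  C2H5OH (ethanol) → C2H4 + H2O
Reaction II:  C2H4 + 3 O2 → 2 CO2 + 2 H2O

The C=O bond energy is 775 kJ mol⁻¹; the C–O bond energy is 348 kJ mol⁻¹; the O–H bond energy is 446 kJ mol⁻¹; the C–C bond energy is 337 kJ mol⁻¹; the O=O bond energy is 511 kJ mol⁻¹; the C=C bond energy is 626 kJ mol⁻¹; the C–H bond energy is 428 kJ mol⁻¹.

Reaction II, by 1054 kJ

Reaction I:
  Bonds broken (reactants):
    C–C: 1 × 337 = 337
    C–H: 5 × 428 = 2140
    C–O: 1 × 348 = 348
    O–H: 1 × 446 = 446
    Σ(broken) = 3271 kJ
  Bonds formed (products):
    C–H: 4 × 428 = 1712
    C=C: 1 × 626 = 626
    O–H: 2 × 446 = 892
    Σ(formed) = 3230 kJ
  ΔH_I = 3271 − 3230 = +41 kJ
Reaction II:
  Bonds broken (reactants):
    C–H: 4 × 428 = 1712
    C=C: 1 × 626 = 626
    O=O: 3 × 511 = 1533
    Σ(broken) = 3871 kJ
  Bonds formed (products):
    C=O: 4 × 775 = 3100
    O–H: 4 × 446 = 1784
    Σ(formed) = 4884 kJ
  ΔH_II = 3871 − 4884 = −1013 kJ
ΔH_I − ΔH_II = +1054 kJ, so reaction II has the more negative ΔH; |ΔH_I − ΔH_II| = 1054 kJ.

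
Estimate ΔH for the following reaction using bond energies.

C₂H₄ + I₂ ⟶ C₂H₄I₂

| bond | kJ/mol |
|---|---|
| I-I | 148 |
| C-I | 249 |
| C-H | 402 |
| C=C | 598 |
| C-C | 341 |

ΔH ≈ −93 kJ

Bonds broken (reactants):
  C-H: 4 × 402 = 1608
  C=C: 1 × 598 = 598
  I-I: 1 × 148 = 148
  Σ(broken) = 2354 kJ
Bonds formed (products):
  C-C: 1 × 341 = 341
  C-H: 4 × 402 = 1608
  C-I: 2 × 249 = 498
  Σ(formed) = 2447 kJ
ΔH = Σ(broken) − Σ(formed) = 2354 − 2447 = −93 kJ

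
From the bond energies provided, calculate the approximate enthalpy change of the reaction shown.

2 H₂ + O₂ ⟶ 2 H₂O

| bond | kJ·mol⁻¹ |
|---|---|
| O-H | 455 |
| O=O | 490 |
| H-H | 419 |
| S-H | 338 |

Bonds broken (reactants):
  H-H: 2 × 419 = 838
  O=O: 1 × 490 = 490
  Σ(broken) = 1328 kJ
Bonds formed (products):
  O-H: 4 × 455 = 1820
  Σ(formed) = 1820 kJ
ΔH = Σ(broken) − Σ(formed) = 1328 − 1820 = −492 kJ

ΔH ≈ −492 kJ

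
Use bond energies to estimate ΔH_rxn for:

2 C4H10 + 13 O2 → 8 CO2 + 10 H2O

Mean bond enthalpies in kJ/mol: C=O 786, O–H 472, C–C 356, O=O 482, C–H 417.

ΔH ≈ −5274 kJ

Bonds broken (reactants):
  C–C: 6 × 356 = 2136
  C–H: 20 × 417 = 8340
  O=O: 13 × 482 = 6266
  Σ(broken) = 16742 kJ
Bonds formed (products):
  C=O: 16 × 786 = 12576
  O–H: 20 × 472 = 9440
  Σ(formed) = 22016 kJ
ΔH = Σ(broken) − Σ(formed) = 16742 − 22016 = −5274 kJ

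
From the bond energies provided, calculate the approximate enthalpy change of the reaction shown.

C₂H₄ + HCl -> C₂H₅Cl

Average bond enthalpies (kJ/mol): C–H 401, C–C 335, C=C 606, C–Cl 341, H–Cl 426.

ΔH ≈ −45 kJ

Bonds broken (reactants):
  C–H: 4 × 401 = 1604
  C=C: 1 × 606 = 606
  H–Cl: 1 × 426 = 426
  Σ(broken) = 2636 kJ
Bonds formed (products):
  C–C: 1 × 335 = 335
  C–Cl: 1 × 341 = 341
  C–H: 5 × 401 = 2005
  Σ(formed) = 2681 kJ
ΔH = Σ(broken) − Σ(formed) = 2636 − 2681 = −45 kJ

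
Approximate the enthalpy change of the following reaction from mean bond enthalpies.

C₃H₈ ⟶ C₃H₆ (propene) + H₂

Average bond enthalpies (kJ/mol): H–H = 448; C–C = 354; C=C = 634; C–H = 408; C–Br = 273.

ΔH ≈ +88 kJ

Bonds broken (reactants):
  C–C: 2 × 354 = 708
  C–H: 8 × 408 = 3264
  Σ(broken) = 3972 kJ
Bonds formed (products):
  C–C: 1 × 354 = 354
  C–H: 6 × 408 = 2448
  C=C: 1 × 634 = 634
  H–H: 1 × 448 = 448
  Σ(formed) = 3884 kJ
ΔH = Σ(broken) − Σ(formed) = 3972 − 3884 = +88 kJ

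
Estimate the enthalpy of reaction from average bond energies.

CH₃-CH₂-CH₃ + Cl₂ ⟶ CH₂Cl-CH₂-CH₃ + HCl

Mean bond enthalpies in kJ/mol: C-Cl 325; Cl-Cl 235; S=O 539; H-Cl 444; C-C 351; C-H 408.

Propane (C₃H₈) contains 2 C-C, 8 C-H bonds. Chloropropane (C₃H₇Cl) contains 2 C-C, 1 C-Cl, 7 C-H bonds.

Bonds broken (reactants):
  C-C: 2 × 351 = 702
  C-H: 8 × 408 = 3264
  Cl-Cl: 1 × 235 = 235
  Σ(broken) = 4201 kJ
Bonds formed (products):
  C-C: 2 × 351 = 702
  C-Cl: 1 × 325 = 325
  C-H: 7 × 408 = 2856
  H-Cl: 1 × 444 = 444
  Σ(formed) = 4327 kJ
ΔH = Σ(broken) − Σ(formed) = 4201 − 4327 = −126 kJ

ΔH ≈ −126 kJ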